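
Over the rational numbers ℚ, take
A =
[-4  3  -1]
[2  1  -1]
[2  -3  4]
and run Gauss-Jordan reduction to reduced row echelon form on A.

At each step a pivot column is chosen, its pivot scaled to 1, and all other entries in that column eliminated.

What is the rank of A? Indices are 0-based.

rank = 3

step 1: normalize row 0 (÷-4) = (1, -3/4, 1/4)
  row 1: subtract 2×row0 = (0, 5/2, -3/2)
  row 2: subtract 2×row0 = (0, -3/2, 7/2)
step 2: normalize row 1 (÷5/2) = (0, 1, -3/5)
  row 0: subtract -3/4×row1 = (1, 0, -1/5)
  row 2: subtract -3/2×row1 = (0, 0, 13/5)
step 3: normalize row 2 (÷13/5) = (0, 0, 1)
  row 0: subtract -1/5×row2 = (1, 0, 0)
  row 1: subtract -3/5×row2 = (0, 1, 0)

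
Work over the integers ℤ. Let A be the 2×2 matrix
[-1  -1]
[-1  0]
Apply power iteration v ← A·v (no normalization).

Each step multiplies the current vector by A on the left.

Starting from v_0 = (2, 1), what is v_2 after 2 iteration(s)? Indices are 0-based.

v_2 = (5, 3)

v_0 = (2, 1).
v_1 = A·v_0 = (-3, -2).
v_2 = A·v_1 = (5, 3).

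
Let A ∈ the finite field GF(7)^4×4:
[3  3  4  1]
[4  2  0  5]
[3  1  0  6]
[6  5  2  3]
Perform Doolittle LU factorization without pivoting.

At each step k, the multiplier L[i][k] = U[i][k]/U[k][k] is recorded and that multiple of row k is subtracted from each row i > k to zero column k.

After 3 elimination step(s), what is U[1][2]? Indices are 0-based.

U[1][2] = 4

k=0: U[0][0]=3
  eliminate (1,0): mult=6, new row 1: (0, 5, 4, 6); set L[1][0]=6
  eliminate (2,0): mult=1, new row 2: (0, 5, 3, 5); set L[2][0]=1
  eliminate (3,0): mult=2, new row 3: (0, 6, 1, 1); set L[3][0]=2
k=1: U[1][1]=5
  eliminate (2,1): mult=1, new row 2: (0, 0, 6, 6); set L[2][1]=1
  eliminate (3,1): mult=4, new row 3: (0, 0, 6, 5); set L[3][1]=4
k=2: U[2][2]=6
  eliminate (3,2): mult=1, new row 3: (0, 0, 0, 6); set L[3][2]=1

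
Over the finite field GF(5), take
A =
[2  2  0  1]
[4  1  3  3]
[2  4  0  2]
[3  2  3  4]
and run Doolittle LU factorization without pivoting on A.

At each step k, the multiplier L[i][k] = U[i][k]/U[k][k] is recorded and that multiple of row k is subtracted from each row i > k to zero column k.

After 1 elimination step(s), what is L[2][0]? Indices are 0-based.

L[2][0] = 1

[col 0] pivot 2
  R1 -= 2*R0 → (0, 2, 3, 1)  (L[1][0] := 2)
  R2 -= 1*R0 → (0, 2, 0, 1)  (L[2][0] := 1)
  R3 -= 4*R0 → (0, 4, 3, 0)  (L[3][0] := 4)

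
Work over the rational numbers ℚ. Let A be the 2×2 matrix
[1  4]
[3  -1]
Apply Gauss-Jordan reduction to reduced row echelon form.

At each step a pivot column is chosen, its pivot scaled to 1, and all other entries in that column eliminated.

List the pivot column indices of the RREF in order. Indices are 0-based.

step 1: normalize row 0 (÷1) = (1, 4)
  row 1: subtract 3×row0 = (0, -13)
step 2: normalize row 1 (÷-13) = (0, 1)
  row 0: subtract 4×row1 = (1, 0)

pivot columns: 0, 1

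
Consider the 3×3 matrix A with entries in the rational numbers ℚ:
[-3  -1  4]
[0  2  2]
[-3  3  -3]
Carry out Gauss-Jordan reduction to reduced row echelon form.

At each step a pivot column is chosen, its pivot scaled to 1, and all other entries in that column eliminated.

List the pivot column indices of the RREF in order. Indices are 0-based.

step 1: normalize row 0 (÷-3) = (1, 1/3, -4/3)
  row 2: subtract -3×row0 = (0, 4, -7)
step 2: normalize row 1 (÷2) = (0, 1, 1)
  row 0: subtract 1/3×row1 = (1, 0, -5/3)
  row 2: subtract 4×row1 = (0, 0, -11)
step 3: normalize row 2 (÷-11) = (0, 0, 1)
  row 0: subtract -5/3×row2 = (1, 0, 0)
  row 1: subtract 1×row2 = (0, 1, 0)

pivot columns: 0, 1, 2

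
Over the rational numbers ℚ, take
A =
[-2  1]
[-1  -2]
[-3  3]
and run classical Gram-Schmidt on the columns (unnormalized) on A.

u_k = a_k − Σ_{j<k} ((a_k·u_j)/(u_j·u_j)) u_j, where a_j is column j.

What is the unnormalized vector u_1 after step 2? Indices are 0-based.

u_1 = (-2/7, -37/14, 15/14)

Step 1: u_0 = a_0 = (-2, -1, -3).
Step 2: u_1 = a_1 − (-9/14)·u_0 = (-2/7, -37/14, 15/14).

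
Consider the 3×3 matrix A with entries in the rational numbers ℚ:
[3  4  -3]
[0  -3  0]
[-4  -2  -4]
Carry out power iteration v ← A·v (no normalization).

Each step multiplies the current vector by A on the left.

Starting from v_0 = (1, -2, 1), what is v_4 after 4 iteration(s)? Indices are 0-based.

v_0 = (1, -2, 1).
v_1 = A·v_0 = (-8, 6, -4).
v_2 = A·v_1 = (12, -18, 36).
v_3 = A·v_2 = (-144, 54, -156).
v_4 = A·v_3 = (252, -162, 1092).

v_4 = (252, -162, 1092)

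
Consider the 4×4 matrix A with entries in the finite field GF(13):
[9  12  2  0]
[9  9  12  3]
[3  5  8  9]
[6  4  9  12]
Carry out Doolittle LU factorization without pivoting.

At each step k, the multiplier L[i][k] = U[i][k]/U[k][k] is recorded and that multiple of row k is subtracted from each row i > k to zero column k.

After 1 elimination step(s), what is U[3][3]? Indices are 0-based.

U[3][3] = 12

[col 0] pivot 9
  R1 -= 1*R0 → (0, 10, 10, 3)  (L[1][0] := 1)
  R2 -= 9*R0 → (0, 1, 3, 9)  (L[2][0] := 9)
  R3 -= 5*R0 → (0, 9, 12, 12)  (L[3][0] := 5)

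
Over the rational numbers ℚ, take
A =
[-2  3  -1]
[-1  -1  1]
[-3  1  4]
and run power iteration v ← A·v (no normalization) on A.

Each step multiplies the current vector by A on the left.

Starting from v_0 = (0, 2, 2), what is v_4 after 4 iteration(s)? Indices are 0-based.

v_0 = (0, 2, 2).
v_1 = A·v_0 = (4, 0, 10).
v_2 = A·v_1 = (-18, 6, 28).
v_3 = A·v_2 = (26, 40, 172).
v_4 = A·v_3 = (-104, 106, 650).

v_4 = (-104, 106, 650)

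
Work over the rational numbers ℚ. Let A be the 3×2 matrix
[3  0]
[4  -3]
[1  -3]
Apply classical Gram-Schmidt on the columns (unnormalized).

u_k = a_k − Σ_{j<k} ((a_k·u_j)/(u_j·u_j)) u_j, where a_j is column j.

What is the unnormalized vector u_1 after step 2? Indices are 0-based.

u_1 = (45/26, -9/13, -63/26)

Step 1: u_0 = a_0 = (3, 4, 1).
Step 2: u_1 = a_1 − (-15/26)·u_0 = (45/26, -9/13, -63/26).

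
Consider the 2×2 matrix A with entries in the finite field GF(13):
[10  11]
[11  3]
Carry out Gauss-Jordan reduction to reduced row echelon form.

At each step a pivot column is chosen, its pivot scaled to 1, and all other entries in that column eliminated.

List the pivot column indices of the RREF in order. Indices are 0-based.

pivot columns: 0

[1] R0 /= 10  ⇒  (1, 5)
     R1 -= 11·R0  ⇒  (0, 0)
column 1 empty below row 1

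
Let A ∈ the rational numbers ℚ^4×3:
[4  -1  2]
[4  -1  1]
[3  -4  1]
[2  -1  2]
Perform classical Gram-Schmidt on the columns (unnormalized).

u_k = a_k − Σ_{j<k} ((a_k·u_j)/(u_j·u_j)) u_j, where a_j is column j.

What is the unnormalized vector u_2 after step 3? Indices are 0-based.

Step 1: u_0 = a_0 = (4, 4, 3, 2).
Step 2: u_1 = a_1 − (-22/45)·u_0 = (43/45, 43/45, -38/15, -1/45).
Step 3: u_2 = a_2 − (19/45)·u_0 − (13/371)·u_1 = (103/371, -268/371, -66/371, 429/371).

u_2 = (103/371, -268/371, -66/371, 429/371)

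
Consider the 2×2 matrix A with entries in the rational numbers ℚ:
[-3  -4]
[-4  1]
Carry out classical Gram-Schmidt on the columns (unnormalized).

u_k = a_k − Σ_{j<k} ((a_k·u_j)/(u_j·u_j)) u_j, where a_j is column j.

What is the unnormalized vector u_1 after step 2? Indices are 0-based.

Step 1: u_0 = a_0 = (-3, -4).
Step 2: u_1 = a_1 − (8/25)·u_0 = (-76/25, 57/25).

u_1 = (-76/25, 57/25)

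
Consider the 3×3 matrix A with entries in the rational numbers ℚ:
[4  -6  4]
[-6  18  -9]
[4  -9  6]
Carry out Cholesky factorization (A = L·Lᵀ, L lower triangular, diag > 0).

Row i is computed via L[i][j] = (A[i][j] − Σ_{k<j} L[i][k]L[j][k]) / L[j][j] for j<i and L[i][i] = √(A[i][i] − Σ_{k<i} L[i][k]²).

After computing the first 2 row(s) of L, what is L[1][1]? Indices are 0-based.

L[1][1] = 3

Step 1: L[0][0] = √(4) = 2.
  L[1][0] = (-6) / L[0][0] = -3.
Step 2: L[1][1] = √(9) = 3.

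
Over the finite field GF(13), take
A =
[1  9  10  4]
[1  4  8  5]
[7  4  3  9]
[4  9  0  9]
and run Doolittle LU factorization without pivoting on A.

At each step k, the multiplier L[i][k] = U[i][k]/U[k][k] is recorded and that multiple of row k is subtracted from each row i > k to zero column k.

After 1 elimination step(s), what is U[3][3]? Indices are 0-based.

U[3][3] = 6

k=0: U[0][0]=1
  eliminate (1,0): mult=1, new row 1: (0, 8, 11, 1); set L[1][0]=1
  eliminate (2,0): mult=7, new row 2: (0, 6, 11, 7); set L[2][0]=7
  eliminate (3,0): mult=4, new row 3: (0, 12, 12, 6); set L[3][0]=4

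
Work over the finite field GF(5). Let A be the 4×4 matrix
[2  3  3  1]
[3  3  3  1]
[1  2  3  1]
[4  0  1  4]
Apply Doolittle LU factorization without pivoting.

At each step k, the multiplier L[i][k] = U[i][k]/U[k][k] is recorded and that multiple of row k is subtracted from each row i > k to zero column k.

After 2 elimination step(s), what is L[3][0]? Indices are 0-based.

L[3][0] = 2

k=0: U[0][0]=2
  eliminate (1,0): mult=4, new row 1: (0, 1, 1, 2); set L[1][0]=4
  eliminate (2,0): mult=3, new row 2: (0, 3, 4, 3); set L[2][0]=3
  eliminate (3,0): mult=2, new row 3: (0, 4, 0, 2); set L[3][0]=2
k=1: U[1][1]=1
  eliminate (2,1): mult=3, new row 2: (0, 0, 1, 2); set L[2][1]=3
  eliminate (3,1): mult=4, new row 3: (0, 0, 1, 4); set L[3][1]=4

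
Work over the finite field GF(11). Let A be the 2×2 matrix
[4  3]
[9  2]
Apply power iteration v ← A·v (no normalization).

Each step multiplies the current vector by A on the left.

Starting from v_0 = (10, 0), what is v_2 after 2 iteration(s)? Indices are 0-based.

v_0 = (10, 0).
v_1 = A·v_0 = (7, 2).
v_2 = A·v_1 = (1, 1).

v_2 = (1, 1)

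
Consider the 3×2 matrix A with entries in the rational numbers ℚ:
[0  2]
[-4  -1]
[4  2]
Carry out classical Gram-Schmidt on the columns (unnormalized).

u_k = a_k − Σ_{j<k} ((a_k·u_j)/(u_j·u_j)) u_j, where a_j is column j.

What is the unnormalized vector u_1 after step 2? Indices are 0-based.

u_1 = (2, 1/2, 1/2)

Step 1: u_0 = a_0 = (0, -4, 4).
Step 2: u_1 = a_1 − (3/8)·u_0 = (2, 1/2, 1/2).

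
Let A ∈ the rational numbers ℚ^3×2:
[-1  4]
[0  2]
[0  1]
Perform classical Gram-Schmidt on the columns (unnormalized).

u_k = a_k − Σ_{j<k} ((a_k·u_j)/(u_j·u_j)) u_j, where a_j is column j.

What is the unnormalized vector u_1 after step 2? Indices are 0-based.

Step 1: u_0 = a_0 = (-1, 0, 0).
Step 2: u_1 = a_1 − (-4)·u_0 = (0, 2, 1).

u_1 = (0, 2, 1)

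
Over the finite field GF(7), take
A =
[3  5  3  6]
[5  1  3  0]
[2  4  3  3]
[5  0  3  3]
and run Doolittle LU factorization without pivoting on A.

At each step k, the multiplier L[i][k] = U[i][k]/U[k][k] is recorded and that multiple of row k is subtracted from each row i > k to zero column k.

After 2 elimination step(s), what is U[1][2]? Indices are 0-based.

Step 1: pivot at (0,0) is 3.
  row1 ← row1 − (4)·row0  ⇒  L[1][0]=4, U row1=(0, 2, 5, 4)
  row2 ← row2 − (3)·row0  ⇒  L[2][0]=3, U row2=(0, 3, 1, 6)
  row3 ← row3 − (4)·row0  ⇒  L[3][0]=4, U row3=(0, 1, 5, 0)
Step 2: pivot at (1,1) is 2.
  row2 ← row2 − (5)·row1  ⇒  L[2][1]=5, U row2=(0, 0, 4, 0)
  row3 ← row3 − (4)·row1  ⇒  L[3][1]=4, U row3=(0, 0, 6, 5)

U[1][2] = 5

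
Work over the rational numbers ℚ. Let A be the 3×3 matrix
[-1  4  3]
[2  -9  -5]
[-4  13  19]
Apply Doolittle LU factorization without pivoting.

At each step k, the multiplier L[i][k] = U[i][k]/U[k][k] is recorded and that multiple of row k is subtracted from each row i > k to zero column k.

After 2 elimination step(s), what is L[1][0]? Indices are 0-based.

k=0: U[0][0]=-1
  eliminate (1,0): mult=-2, new row 1: (0, -1, 1); set L[1][0]=-2
  eliminate (2,0): mult=4, new row 2: (0, -3, 7); set L[2][0]=4
k=1: U[1][1]=-1
  eliminate (2,1): mult=3, new row 2: (0, 0, 4); set L[2][1]=3

L[1][0] = -2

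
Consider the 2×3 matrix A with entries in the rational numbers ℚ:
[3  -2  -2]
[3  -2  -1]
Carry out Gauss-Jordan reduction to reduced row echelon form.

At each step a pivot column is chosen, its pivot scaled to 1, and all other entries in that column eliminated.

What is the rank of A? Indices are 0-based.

pivot(0,0)=3: scale R0 → (1, -2/3, -2/3)
  clear (1,0): R1 −= (3)R0 → (0, 0, 1)
col 1: no nonzero at/below row 1; advance.
pivot(1,2)=1: scale R1 → (0, 0, 1)
  clear (0,2): R0 −= (-2/3)R1 → (1, -2/3, 0)

rank = 2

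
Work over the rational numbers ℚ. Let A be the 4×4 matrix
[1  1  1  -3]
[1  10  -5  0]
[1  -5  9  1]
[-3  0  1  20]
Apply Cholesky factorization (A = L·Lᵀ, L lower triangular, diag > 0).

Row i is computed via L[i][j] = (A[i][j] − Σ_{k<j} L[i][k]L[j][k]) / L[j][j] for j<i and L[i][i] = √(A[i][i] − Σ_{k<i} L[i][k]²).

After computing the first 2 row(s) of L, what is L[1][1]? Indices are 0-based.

L[1][1] = 3

Step 1: L[0][0] = √(1) = 1.
  L[1][0] = (1) / L[0][0] = 1.
Step 2: L[1][1] = √(9) = 3.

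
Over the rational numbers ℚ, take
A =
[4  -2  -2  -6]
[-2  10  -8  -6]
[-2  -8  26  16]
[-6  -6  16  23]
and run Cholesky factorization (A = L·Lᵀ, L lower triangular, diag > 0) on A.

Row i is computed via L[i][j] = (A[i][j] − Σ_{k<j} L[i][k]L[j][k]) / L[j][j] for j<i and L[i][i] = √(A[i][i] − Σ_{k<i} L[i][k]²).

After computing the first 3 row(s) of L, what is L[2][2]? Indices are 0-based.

Step 1: L[0][0] = √(4) = 2.
  L[1][0] = (-2) / L[0][0] = -1.
Step 2: L[1][1] = √(9) = 3.
  L[2][0] = (-2) / L[0][0] = -1.
  L[2][1] = (-9) / L[1][1] = -3.
Step 3: L[2][2] = √(16) = 4.

L[2][2] = 4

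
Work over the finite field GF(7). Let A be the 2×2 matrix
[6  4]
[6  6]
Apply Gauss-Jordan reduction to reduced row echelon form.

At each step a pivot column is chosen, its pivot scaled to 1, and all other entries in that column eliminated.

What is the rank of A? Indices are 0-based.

rank = 2

pivot(0,0)=6: scale R0 → (1, 3)
  clear (1,0): R1 −= (6)R0 → (0, 2)
pivot(1,1)=2: scale R1 → (0, 1)
  clear (0,1): R0 −= (3)R1 → (1, 0)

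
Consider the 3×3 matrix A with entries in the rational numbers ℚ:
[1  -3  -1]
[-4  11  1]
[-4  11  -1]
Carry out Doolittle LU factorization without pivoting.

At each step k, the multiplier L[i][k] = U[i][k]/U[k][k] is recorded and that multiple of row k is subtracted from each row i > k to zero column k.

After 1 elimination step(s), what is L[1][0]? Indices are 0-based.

[col 0] pivot 1
  R1 -= -4*R0 → (0, -1, -3)  (L[1][0] := -4)
  R2 -= -4*R0 → (0, -1, -5)  (L[2][0] := -4)

L[1][0] = -4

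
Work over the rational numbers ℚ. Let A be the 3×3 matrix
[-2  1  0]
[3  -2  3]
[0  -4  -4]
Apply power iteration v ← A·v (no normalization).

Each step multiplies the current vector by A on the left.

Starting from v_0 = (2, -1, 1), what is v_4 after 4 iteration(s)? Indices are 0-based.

v_4 = (163, 725, -1316)

v_0 = (2, -1, 1).
v_1 = A·v_0 = (-5, 11, 0).
v_2 = A·v_1 = (21, -37, -44).
v_3 = A·v_2 = (-79, 5, 324).
v_4 = A·v_3 = (163, 725, -1316).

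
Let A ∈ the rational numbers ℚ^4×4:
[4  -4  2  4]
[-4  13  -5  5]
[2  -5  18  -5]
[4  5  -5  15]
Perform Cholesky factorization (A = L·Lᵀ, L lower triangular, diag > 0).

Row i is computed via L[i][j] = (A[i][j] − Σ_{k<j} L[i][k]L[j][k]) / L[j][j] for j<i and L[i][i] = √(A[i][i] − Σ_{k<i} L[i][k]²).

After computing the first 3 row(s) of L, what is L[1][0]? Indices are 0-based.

Step 1: L[0][0] = √(4) = 2.
  L[1][0] = (-4) / L[0][0] = -2.
Step 2: L[1][1] = √(9) = 3.
  L[2][0] = (2) / L[0][0] = 1.
  L[2][1] = (-3) / L[1][1] = -1.
Step 3: L[2][2] = √(16) = 4.

L[1][0] = -2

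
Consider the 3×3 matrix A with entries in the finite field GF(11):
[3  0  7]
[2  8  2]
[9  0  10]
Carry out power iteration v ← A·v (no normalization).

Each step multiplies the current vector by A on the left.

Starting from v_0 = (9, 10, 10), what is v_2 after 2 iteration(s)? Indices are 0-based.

v_2 = (7, 4, 10)

v_0 = (9, 10, 10).
v_1 = A·v_0 = (9, 8, 5).
v_2 = A·v_1 = (7, 4, 10).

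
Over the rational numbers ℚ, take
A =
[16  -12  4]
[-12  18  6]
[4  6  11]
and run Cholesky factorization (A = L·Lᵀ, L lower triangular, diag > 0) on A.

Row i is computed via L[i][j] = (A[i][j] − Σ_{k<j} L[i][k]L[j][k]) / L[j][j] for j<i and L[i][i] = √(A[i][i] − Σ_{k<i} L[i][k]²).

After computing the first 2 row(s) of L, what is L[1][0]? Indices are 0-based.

L[1][0] = -3

Step 1: L[0][0] = √(16) = 4.
  L[1][0] = (-12) / L[0][0] = -3.
Step 2: L[1][1] = √(9) = 3.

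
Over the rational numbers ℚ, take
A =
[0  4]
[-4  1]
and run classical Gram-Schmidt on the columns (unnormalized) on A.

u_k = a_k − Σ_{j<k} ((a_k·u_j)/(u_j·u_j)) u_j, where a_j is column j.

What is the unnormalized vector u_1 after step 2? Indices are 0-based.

Step 1: u_0 = a_0 = (0, -4).
Step 2: u_1 = a_1 − (-1/4)·u_0 = (4, 0).

u_1 = (4, 0)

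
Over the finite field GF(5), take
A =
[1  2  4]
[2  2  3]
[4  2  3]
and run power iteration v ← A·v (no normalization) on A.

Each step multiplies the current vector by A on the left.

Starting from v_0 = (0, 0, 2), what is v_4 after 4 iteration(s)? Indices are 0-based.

v_0 = (0, 0, 2).
v_1 = A·v_0 = (3, 1, 1).
v_2 = A·v_1 = (4, 1, 2).
v_3 = A·v_2 = (4, 1, 4).
v_4 = A·v_3 = (2, 2, 0).

v_4 = (2, 2, 0)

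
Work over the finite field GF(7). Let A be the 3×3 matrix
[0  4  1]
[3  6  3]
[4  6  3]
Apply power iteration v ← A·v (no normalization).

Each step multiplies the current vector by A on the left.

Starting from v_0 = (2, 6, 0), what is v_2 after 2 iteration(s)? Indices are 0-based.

v_0 = (2, 6, 0).
v_1 = A·v_0 = (3, 0, 2).
v_2 = A·v_1 = (2, 1, 4).

v_2 = (2, 1, 4)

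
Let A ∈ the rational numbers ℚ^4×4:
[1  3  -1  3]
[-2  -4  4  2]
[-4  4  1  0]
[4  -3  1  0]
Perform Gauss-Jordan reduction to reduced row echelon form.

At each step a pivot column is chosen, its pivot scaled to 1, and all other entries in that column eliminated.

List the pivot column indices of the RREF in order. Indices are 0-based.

step 1: normalize row 0 (÷1) = (1, 3, -1, 3)
  row 1: subtract -2×row0 = (0, 2, 2, 8)
  row 2: subtract -4×row0 = (0, 16, -3, 12)
  row 3: subtract 4×row0 = (0, -15, 5, -12)
step 2: normalize row 1 (÷2) = (0, 1, 1, 4)
  row 0: subtract 3×row1 = (1, 0, -4, -9)
  row 2: subtract 16×row1 = (0, 0, -19, -52)
  row 3: subtract -15×row1 = (0, 0, 20, 48)
step 3: normalize row 2 (÷-19) = (0, 0, 1, 52/19)
  row 0: subtract -4×row2 = (1, 0, 0, 37/19)
  row 1: subtract 1×row2 = (0, 1, 0, 24/19)
  row 3: subtract 20×row2 = (0, 0, 0, -128/19)
step 4: normalize row 3 (÷-128/19) = (0, 0, 0, 1)
  row 0: subtract 37/19×row3 = (1, 0, 0, 0)
  row 1: subtract 24/19×row3 = (0, 1, 0, 0)
  row 2: subtract 52/19×row3 = (0, 0, 1, 0)

pivot columns: 0, 1, 2, 3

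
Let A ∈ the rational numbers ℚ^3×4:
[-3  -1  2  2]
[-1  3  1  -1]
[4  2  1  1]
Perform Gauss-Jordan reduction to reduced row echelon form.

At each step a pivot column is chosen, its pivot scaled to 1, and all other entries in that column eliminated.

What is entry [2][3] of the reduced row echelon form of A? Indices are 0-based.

pivot(0,0)=-3: scale R0 → (1, 1/3, -2/3, -2/3)
  clear (1,0): R1 −= (-1)R0 → (0, 10/3, 1/3, -5/3)
  clear (2,0): R2 −= (4)R0 → (0, 2/3, 11/3, 11/3)
pivot(1,1)=10/3: scale R1 → (0, 1, 1/10, -1/2)
  clear (0,1): R0 −= (1/3)R1 → (1, 0, -7/10, -1/2)
  clear (2,1): R2 −= (2/3)R1 → (0, 0, 18/5, 4)
pivot(2,2)=18/5: scale R2 → (0, 0, 1, 10/9)
  clear (0,2): R0 −= (-7/10)R2 → (1, 0, 0, 5/18)
  clear (1,2): R1 −= (1/10)R2 → (0, 1, 0, -11/18)

M[2][3] = 10/9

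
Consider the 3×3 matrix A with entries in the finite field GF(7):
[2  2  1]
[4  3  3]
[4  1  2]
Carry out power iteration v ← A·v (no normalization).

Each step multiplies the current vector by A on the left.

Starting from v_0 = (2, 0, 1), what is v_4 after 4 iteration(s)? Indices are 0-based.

v_4 = (2, 4, 2)

v_0 = (2, 0, 1).
v_1 = A·v_0 = (5, 4, 3).
v_2 = A·v_1 = (0, 6, 2).
v_3 = A·v_2 = (0, 3, 3).
v_4 = A·v_3 = (2, 4, 2).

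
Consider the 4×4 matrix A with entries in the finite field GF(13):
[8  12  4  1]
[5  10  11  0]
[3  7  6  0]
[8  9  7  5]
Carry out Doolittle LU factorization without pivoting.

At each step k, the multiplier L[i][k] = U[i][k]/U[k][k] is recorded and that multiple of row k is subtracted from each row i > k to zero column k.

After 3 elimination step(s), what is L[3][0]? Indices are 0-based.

L[3][0] = 1

[col 0] pivot 8
  R1 -= 12*R0 → (0, 9, 2, 1)  (L[1][0] := 12)
  R2 -= 2*R0 → (0, 9, 11, 11)  (L[2][0] := 2)
  R3 -= 1*R0 → (0, 10, 3, 4)  (L[3][0] := 1)
[col 1] pivot 9
  R2 -= 1*R1 → (0, 0, 9, 10)  (L[2][1] := 1)
  R3 -= 4*R1 → (0, 0, 8, 0)  (L[3][1] := 4)
[col 2] pivot 9
  R3 -= 11*R2 → (0, 0, 0, 7)  (L[3][2] := 11)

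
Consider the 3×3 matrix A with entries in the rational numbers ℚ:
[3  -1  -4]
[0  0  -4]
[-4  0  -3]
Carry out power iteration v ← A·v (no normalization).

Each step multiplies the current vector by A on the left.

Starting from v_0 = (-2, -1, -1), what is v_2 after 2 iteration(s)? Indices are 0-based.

v_2 = (-51, -44, -29)

v_0 = (-2, -1, -1).
v_1 = A·v_0 = (-1, 4, 11).
v_2 = A·v_1 = (-51, -44, -29).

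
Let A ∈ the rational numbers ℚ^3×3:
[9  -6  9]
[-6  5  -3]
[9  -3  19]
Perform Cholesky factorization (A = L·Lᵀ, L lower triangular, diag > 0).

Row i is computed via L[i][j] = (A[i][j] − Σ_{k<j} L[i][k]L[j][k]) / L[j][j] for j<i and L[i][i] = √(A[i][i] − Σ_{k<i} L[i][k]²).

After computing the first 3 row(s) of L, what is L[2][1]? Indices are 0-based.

L[2][1] = 3

Step 1: L[0][0] = √(9) = 3.
  L[1][0] = (-6) / L[0][0] = -2.
Step 2: L[1][1] = √(1) = 1.
  L[2][0] = (9) / L[0][0] = 3.
  L[2][1] = (3) / L[1][1] = 3.
Step 3: L[2][2] = √(1) = 1.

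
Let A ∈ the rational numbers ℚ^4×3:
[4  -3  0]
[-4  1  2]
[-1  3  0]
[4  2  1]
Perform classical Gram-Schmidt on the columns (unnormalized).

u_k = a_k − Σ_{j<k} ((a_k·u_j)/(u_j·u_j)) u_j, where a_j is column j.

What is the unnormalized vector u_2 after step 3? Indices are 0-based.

Step 1: u_0 = a_0 = (4, -4, -1, 4).
Step 2: u_1 = a_1 − (-11/49)·u_0 = (-103/49, 5/49, 136/49, 142/49).
Step 3: u_2 = a_2 − (-4/49)·u_0 − (76/503)·u_1 = (324/503, 834/503, -252/503, 447/503).

u_2 = (324/503, 834/503, -252/503, 447/503)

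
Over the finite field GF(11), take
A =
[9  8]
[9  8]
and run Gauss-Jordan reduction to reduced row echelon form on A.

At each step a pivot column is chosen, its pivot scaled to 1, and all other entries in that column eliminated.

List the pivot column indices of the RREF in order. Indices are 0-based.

pivot columns: 0

step 1: normalize row 0 (÷9) = (1, 7)
  row 1: subtract 9×row0 = (0, 0)
skip col 1 (zero from row 1)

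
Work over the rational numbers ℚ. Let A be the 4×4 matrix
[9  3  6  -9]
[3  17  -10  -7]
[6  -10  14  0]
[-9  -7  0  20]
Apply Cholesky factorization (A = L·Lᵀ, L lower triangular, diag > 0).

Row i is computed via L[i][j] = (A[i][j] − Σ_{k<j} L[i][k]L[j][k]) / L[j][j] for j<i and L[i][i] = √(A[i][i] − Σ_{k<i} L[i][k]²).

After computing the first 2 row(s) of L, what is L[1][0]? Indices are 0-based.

Step 1: L[0][0] = √(9) = 3.
  L[1][0] = (3) / L[0][0] = 1.
Step 2: L[1][1] = √(16) = 4.

L[1][0] = 1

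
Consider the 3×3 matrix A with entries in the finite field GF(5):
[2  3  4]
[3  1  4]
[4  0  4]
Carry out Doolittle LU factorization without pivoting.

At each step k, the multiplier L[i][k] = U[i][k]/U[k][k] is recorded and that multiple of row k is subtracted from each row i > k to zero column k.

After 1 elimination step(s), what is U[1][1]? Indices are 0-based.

[col 0] pivot 2
  R1 -= 4*R0 → (0, 4, 3)  (L[1][0] := 4)
  R2 -= 2*R0 → (0, 4, 1)  (L[2][0] := 2)

U[1][1] = 4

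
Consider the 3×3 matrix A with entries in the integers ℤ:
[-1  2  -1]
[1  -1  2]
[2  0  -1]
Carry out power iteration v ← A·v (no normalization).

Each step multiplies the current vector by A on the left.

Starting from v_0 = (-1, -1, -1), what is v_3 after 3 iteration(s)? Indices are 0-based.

v_3 = (2, -1, -7)

v_0 = (-1, -1, -1).
v_1 = A·v_0 = (0, -2, -1).
v_2 = A·v_1 = (-3, 0, 1).
v_3 = A·v_2 = (2, -1, -7).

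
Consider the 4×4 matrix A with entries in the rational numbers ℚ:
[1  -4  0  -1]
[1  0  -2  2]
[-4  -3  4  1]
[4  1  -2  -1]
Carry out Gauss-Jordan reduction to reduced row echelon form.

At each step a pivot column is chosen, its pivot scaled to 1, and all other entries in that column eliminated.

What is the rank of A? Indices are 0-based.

[1] R0 /= 1  ⇒  (1, -4, 0, -1)
     R1 -= 1·R0  ⇒  (0, 4, -2, 3)
     R2 -= -4·R0  ⇒  (0, -19, 4, -3)
     R3 -= 4·R0  ⇒  (0, 17, -2, 3)
[2] R1 /= 4  ⇒  (0, 1, -1/2, 3/4)
     R0 -= -4·R1  ⇒  (1, 0, -2, 2)
     R2 -= -19·R1  ⇒  (0, 0, -11/2, 45/4)
     R3 -= 17·R1  ⇒  (0, 0, 13/2, -39/4)
[3] R2 /= -11/2  ⇒  (0, 0, 1, -45/22)
     R0 -= -2·R2  ⇒  (1, 0, 0, -23/11)
     R1 -= -1/2·R2  ⇒  (0, 1, 0, -3/11)
     R3 -= 13/2·R2  ⇒  (0, 0, 0, 39/11)
[4] R3 /= 39/11  ⇒  (0, 0, 0, 1)
     R0 -= -23/11·R3  ⇒  (1, 0, 0, 0)
     R1 -= -3/11·R3  ⇒  (0, 1, 0, 0)
     R2 -= -45/22·R3  ⇒  (0, 0, 1, 0)

rank = 4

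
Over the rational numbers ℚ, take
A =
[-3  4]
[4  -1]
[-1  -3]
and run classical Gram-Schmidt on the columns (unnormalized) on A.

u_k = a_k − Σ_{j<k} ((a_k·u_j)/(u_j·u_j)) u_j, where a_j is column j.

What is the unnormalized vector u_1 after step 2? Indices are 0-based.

u_1 = (5/2, 1, -7/2)

Step 1: u_0 = a_0 = (-3, 4, -1).
Step 2: u_1 = a_1 − (-1/2)·u_0 = (5/2, 1, -7/2).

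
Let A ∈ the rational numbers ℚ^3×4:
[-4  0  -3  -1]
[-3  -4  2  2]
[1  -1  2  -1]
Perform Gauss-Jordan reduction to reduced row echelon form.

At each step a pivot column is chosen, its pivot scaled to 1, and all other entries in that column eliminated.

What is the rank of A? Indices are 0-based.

rank = 3

[1] R0 /= -4  ⇒  (1, 0, 3/4, 1/4)
     R1 -= -3·R0  ⇒  (0, -4, 17/4, 11/4)
     R2 -= 1·R0  ⇒  (0, -1, 5/4, -5/4)
[2] R1 /= -4  ⇒  (0, 1, -17/16, -11/16)
     R2 -= -1·R1  ⇒  (0, 0, 3/16, -31/16)
[3] R2 /= 3/16  ⇒  (0, 0, 1, -31/3)
     R0 -= 3/4·R2  ⇒  (1, 0, 0, 8)
     R1 -= -17/16·R2  ⇒  (0, 1, 0, -35/3)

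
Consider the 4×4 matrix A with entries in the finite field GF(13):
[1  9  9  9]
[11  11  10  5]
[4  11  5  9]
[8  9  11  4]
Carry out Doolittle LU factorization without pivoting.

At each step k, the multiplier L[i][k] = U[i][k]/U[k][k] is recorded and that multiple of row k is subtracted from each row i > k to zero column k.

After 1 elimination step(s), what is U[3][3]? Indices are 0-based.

U[3][3] = 10

Step 1: pivot at (0,0) is 1.
  row1 ← row1 − (11)·row0  ⇒  L[1][0]=11, U row1=(0, 3, 2, 10)
  row2 ← row2 − (4)·row0  ⇒  L[2][0]=4, U row2=(0, 1, 8, 12)
  row3 ← row3 − (8)·row0  ⇒  L[3][0]=8, U row3=(0, 2, 4, 10)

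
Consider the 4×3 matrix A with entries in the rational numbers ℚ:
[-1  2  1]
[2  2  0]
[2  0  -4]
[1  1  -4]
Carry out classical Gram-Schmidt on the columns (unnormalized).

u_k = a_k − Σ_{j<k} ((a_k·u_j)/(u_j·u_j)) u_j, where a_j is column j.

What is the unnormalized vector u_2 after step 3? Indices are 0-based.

u_2 = (-68/81, 184/81, -34/27, -232/81)

Step 1: u_0 = a_0 = (-1, 2, 2, 1).
Step 2: u_1 = a_1 − (3/10)·u_0 = (23/10, 7/5, -3/5, 7/10).
Step 3: u_2 = a_2 − (-13/10)·u_0 − (19/81)·u_1 = (-68/81, 184/81, -34/27, -232/81).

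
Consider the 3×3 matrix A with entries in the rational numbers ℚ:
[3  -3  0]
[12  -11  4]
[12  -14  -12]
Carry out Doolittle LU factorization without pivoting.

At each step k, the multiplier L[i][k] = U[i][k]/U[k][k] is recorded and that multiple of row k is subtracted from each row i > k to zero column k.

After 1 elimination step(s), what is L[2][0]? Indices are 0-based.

[col 0] pivot 3
  R1 -= 4*R0 → (0, 1, 4)  (L[1][0] := 4)
  R2 -= 4*R0 → (0, -2, -12)  (L[2][0] := 4)

L[2][0] = 4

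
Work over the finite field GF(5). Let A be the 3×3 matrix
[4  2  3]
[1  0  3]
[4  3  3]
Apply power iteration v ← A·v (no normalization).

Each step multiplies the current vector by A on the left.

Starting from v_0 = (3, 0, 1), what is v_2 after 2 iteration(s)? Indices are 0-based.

v_2 = (2, 0, 3)

v_0 = (3, 0, 1).
v_1 = A·v_0 = (0, 1, 0).
v_2 = A·v_1 = (2, 0, 3).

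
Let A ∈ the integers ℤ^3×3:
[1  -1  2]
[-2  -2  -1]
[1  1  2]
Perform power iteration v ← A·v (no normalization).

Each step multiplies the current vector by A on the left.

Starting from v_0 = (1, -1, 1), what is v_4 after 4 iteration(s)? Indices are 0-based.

v_4 = (70, -59, 52)

v_0 = (1, -1, 1).
v_1 = A·v_0 = (4, -1, 2).
v_2 = A·v_1 = (9, -8, 7).
v_3 = A·v_2 = (31, -9, 15).
v_4 = A·v_3 = (70, -59, 52).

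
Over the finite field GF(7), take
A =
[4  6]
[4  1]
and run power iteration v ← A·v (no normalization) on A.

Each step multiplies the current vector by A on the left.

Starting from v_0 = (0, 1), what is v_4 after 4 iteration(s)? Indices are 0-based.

v_0 = (0, 1).
v_1 = A·v_0 = (6, 1).
v_2 = A·v_1 = (2, 4).
v_3 = A·v_2 = (4, 5).
v_4 = A·v_3 = (4, 0).

v_4 = (4, 0)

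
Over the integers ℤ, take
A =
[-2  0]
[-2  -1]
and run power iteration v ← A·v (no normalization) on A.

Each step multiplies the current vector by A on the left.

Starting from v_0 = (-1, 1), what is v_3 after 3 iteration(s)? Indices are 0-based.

v_0 = (-1, 1).
v_1 = A·v_0 = (2, 1).
v_2 = A·v_1 = (-4, -5).
v_3 = A·v_2 = (8, 13).

v_3 = (8, 13)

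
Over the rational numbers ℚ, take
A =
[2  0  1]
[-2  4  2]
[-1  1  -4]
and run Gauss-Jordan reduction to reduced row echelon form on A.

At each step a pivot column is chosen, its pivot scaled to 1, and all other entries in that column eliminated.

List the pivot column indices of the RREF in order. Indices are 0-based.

pivot(0,0)=2: scale R0 → (1, 0, 1/2)
  clear (1,0): R1 −= (-2)R0 → (0, 4, 3)
  clear (2,0): R2 −= (-1)R0 → (0, 1, -7/2)
pivot(1,1)=4: scale R1 → (0, 1, 3/4)
  clear (2,1): R2 −= (1)R1 → (0, 0, -17/4)
pivot(2,2)=-17/4: scale R2 → (0, 0, 1)
  clear (0,2): R0 −= (1/2)R2 → (1, 0, 0)
  clear (1,2): R1 −= (3/4)R2 → (0, 1, 0)

pivot columns: 0, 1, 2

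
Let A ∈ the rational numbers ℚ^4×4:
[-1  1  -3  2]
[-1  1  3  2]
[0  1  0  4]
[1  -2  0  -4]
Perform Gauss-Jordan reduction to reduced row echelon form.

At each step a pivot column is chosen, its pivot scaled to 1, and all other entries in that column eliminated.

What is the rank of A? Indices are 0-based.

step 1: normalize row 0 (÷-1) = (1, -1, 3, -2)
  row 1: subtract -1×row0 = (0, 0, 6, 0)
  row 3: subtract 1×row0 = (0, -1, -3, -2)
step 2: exchange rows 1,2
step 2: normalize row 1 (÷1) = (0, 1, 0, 4)
  row 0: subtract -1×row1 = (1, 0, 3, 2)
  row 3: subtract -1×row1 = (0, 0, -3, 2)
step 3: normalize row 2 (÷6) = (0, 0, 1, 0)
  row 0: subtract 3×row2 = (1, 0, 0, 2)
  row 3: subtract -3×row2 = (0, 0, 0, 2)
step 4: normalize row 3 (÷2) = (0, 0, 0, 1)
  row 0: subtract 2×row3 = (1, 0, 0, 0)
  row 1: subtract 4×row3 = (0, 1, 0, 0)

rank = 4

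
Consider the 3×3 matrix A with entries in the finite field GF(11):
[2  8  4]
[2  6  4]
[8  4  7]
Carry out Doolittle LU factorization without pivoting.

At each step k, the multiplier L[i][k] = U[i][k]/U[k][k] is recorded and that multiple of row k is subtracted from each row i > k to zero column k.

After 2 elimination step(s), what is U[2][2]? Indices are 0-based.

k=0: U[0][0]=2
  eliminate (1,0): mult=1, new row 1: (0, 9, 0); set L[1][0]=1
  eliminate (2,0): mult=4, new row 2: (0, 5, 2); set L[2][0]=4
k=1: U[1][1]=9
  eliminate (2,1): mult=3, new row 2: (0, 0, 2); set L[2][1]=3

U[2][2] = 2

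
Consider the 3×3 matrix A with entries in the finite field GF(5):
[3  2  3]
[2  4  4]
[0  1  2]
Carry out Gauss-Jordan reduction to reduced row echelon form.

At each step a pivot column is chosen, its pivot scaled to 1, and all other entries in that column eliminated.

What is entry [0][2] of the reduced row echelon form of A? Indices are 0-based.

pivot(0,0)=3: scale R0 → (1, 4, 1)
  clear (1,0): R1 −= (2)R0 → (0, 1, 2)
pivot(1,1)=1: scale R1 → (0, 1, 2)
  clear (0,1): R0 −= (4)R1 → (1, 0, 3)
  clear (2,1): R2 −= (1)R1 → (0, 0, 0)
col 2: no nonzero at/below row 2; advance.

M[0][2] = 3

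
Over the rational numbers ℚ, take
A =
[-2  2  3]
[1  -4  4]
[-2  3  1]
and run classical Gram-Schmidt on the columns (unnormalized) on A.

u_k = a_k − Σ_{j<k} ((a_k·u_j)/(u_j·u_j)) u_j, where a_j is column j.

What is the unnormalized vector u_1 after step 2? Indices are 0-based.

u_1 = (-10/9, -22/9, -1/9)

Step 1: u_0 = a_0 = (-2, 1, -2).
Step 2: u_1 = a_1 − (-14/9)·u_0 = (-10/9, -22/9, -1/9).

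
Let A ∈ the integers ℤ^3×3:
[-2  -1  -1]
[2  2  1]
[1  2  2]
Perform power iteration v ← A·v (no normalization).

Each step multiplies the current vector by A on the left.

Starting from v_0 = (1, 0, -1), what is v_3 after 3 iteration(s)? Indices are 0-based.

v_0 = (1, 0, -1).
v_1 = A·v_0 = (-1, 1, -1).
v_2 = A·v_1 = (2, -1, -1).
v_3 = A·v_2 = (-2, 1, -2).

v_3 = (-2, 1, -2)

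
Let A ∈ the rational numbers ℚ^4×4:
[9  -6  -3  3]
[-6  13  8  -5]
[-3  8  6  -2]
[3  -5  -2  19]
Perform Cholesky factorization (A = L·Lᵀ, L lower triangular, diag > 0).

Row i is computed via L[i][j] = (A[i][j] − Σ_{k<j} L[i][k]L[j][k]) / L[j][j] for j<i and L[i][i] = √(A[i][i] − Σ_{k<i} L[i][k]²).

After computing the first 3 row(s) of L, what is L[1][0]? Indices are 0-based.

L[1][0] = -2

Step 1: L[0][0] = √(9) = 3.
  L[1][0] = (-6) / L[0][0] = -2.
Step 2: L[1][1] = √(9) = 3.
  L[2][0] = (-3) / L[0][0] = -1.
  L[2][1] = (6) / L[1][1] = 2.
Step 3: L[2][2] = √(1) = 1.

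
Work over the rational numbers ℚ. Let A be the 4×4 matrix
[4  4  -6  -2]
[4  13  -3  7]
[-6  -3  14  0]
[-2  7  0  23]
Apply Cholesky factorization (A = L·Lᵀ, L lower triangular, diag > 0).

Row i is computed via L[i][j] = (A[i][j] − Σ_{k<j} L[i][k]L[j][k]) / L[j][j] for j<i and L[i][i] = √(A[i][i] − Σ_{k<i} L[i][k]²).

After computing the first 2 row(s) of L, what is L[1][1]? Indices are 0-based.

L[1][1] = 3

Step 1: L[0][0] = √(4) = 2.
  L[1][0] = (4) / L[0][0] = 2.
Step 2: L[1][1] = √(9) = 3.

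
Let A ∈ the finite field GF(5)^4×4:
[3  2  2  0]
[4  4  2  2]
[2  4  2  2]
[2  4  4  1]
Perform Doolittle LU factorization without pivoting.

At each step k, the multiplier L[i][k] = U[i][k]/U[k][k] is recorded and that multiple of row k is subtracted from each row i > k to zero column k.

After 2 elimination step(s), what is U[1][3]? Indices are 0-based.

U[1][3] = 2

k=0: U[0][0]=3
  eliminate (1,0): mult=3, new row 1: (0, 3, 1, 2); set L[1][0]=3
  eliminate (2,0): mult=4, new row 2: (0, 1, 4, 2); set L[2][0]=4
  eliminate (3,0): mult=4, new row 3: (0, 1, 1, 1); set L[3][0]=4
k=1: U[1][1]=3
  eliminate (2,1): mult=2, new row 2: (0, 0, 2, 3); set L[2][1]=2
  eliminate (3,1): mult=2, new row 3: (0, 0, 4, 2); set L[3][1]=2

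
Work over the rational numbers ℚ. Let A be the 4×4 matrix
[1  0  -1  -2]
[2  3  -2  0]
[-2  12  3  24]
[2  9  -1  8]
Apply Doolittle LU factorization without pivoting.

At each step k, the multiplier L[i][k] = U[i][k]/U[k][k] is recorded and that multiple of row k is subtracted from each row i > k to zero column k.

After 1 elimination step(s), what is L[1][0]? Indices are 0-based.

L[1][0] = 2

[col 0] pivot 1
  R1 -= 2*R0 → (0, 3, 0, 4)  (L[1][0] := 2)
  R2 -= -2*R0 → (0, 12, 1, 20)  (L[2][0] := -2)
  R3 -= 2*R0 → (0, 9, 1, 12)  (L[3][0] := 2)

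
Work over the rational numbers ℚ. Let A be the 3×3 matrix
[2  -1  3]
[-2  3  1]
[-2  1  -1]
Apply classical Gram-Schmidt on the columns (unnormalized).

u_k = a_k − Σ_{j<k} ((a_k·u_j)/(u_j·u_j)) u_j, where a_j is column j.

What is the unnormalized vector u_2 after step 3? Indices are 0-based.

Step 1: u_0 = a_0 = (2, -2, -2).
Step 2: u_1 = a_1 − (-5/6)·u_0 = (2/3, 4/3, -2/3).
Step 3: u_2 = a_2 − (1/2)·u_0 − (3/2)·u_1 = (1, 0, 1).

u_2 = (1, 0, 1)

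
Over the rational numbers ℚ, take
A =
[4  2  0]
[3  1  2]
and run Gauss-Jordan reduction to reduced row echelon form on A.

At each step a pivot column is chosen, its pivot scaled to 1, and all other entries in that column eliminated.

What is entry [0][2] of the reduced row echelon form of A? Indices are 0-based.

M[0][2] = 2

pivot(0,0)=4: scale R0 → (1, 1/2, 0)
  clear (1,0): R1 −= (3)R0 → (0, -1/2, 2)
pivot(1,1)=-1/2: scale R1 → (0, 1, -4)
  clear (0,1): R0 −= (1/2)R1 → (1, 0, 2)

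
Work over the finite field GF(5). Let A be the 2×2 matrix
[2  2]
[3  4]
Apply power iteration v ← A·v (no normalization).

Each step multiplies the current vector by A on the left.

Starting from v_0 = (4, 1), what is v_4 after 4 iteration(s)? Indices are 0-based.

v_4 = (3, 4)

v_0 = (4, 1).
v_1 = A·v_0 = (0, 1).
v_2 = A·v_1 = (2, 4).
v_3 = A·v_2 = (2, 2).
v_4 = A·v_3 = (3, 4).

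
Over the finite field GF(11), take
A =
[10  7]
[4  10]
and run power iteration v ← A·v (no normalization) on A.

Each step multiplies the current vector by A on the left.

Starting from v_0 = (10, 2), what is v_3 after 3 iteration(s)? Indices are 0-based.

v_3 = (2, 3)

v_0 = (10, 2).
v_1 = A·v_0 = (4, 5).
v_2 = A·v_1 = (9, 0).
v_3 = A·v_2 = (2, 3).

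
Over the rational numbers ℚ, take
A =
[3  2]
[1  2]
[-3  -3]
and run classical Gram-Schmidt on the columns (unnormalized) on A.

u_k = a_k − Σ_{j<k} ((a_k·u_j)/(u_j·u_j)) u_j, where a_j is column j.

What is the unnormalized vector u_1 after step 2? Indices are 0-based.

u_1 = (-13/19, 21/19, -6/19)

Step 1: u_0 = a_0 = (3, 1, -3).
Step 2: u_1 = a_1 − (17/19)·u_0 = (-13/19, 21/19, -6/19).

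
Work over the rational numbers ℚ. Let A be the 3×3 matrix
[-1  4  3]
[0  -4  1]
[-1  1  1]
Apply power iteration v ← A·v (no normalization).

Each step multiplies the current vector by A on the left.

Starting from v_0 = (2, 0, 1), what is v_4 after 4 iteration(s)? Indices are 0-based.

v_0 = (2, 0, 1).
v_1 = A·v_0 = (1, 1, -1).
v_2 = A·v_1 = (0, -5, -1).
v_3 = A·v_2 = (-23, 19, -6).
v_4 = A·v_3 = (81, -82, 36).

v_4 = (81, -82, 36)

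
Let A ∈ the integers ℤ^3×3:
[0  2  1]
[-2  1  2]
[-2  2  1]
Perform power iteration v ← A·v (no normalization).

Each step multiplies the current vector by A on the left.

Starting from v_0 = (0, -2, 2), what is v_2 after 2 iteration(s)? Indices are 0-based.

v_2 = (2, 2, 6)

v_0 = (0, -2, 2).
v_1 = A·v_0 = (-2, 2, -2).
v_2 = A·v_1 = (2, 2, 6).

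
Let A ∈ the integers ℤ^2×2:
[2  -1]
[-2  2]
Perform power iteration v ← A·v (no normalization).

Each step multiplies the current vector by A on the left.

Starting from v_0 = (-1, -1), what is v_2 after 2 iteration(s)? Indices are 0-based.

v_0 = (-1, -1).
v_1 = A·v_0 = (-1, 0).
v_2 = A·v_1 = (-2, 2).

v_2 = (-2, 2)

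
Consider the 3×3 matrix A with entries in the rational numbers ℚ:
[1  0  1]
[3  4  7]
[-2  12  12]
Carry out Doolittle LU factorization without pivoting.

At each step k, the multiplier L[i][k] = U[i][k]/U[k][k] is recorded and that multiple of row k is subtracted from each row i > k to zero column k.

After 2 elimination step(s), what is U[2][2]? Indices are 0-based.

Step 1: pivot at (0,0) is 1.
  row1 ← row1 − (3)·row0  ⇒  L[1][0]=3, U row1=(0, 4, 4)
  row2 ← row2 − (-2)·row0  ⇒  L[2][0]=-2, U row2=(0, 12, 14)
Step 2: pivot at (1,1) is 4.
  row2 ← row2 − (3)·row1  ⇒  L[2][1]=3, U row2=(0, 0, 2)

U[2][2] = 2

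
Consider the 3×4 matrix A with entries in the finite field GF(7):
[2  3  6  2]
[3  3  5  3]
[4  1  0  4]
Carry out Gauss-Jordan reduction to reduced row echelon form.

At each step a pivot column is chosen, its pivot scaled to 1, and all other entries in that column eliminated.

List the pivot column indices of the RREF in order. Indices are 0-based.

pivot columns: 0, 1, 2

step 1: normalize row 0 (÷2) = (1, 5, 3, 1)
  row 1: subtract 3×row0 = (0, 2, 3, 0)
  row 2: subtract 4×row0 = (0, 2, 2, 0)
step 2: normalize row 1 (÷2) = (0, 1, 5, 0)
  row 0: subtract 5×row1 = (1, 0, 6, 1)
  row 2: subtract 2×row1 = (0, 0, 6, 0)
step 3: normalize row 2 (÷6) = (0, 0, 1, 0)
  row 0: subtract 6×row2 = (1, 0, 0, 1)
  row 1: subtract 5×row2 = (0, 1, 0, 0)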